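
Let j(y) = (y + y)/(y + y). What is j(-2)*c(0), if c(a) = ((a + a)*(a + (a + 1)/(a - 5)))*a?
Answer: 0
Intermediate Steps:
c(a) = 2*a**2*(a + (1 + a)/(-5 + a)) (c(a) = ((2*a)*(a + (1 + a)/(-5 + a)))*a = (2*a*(a + (1 + a)/(-5 + a)))*a = 2*a**2*(a + (1 + a)/(-5 + a)))
j(y) = 1 (j(y) = (2*y)/((2*y)) = (2*y)*(1/(2*y)) = 1)
j(-2)*c(0) = 1*(2*0**2*(1 + 0**2 - 4*0)/(-5 + 0)) = 1*(2*0*(1 + 0 + 0)/(-5)) = 1*(2*0*(-1/5)*1) = 1*0 = 0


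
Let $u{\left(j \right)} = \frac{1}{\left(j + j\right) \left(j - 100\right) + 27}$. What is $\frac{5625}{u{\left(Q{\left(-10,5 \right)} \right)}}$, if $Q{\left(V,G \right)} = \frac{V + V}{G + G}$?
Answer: $2446875$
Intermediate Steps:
$Q{\left(V,G \right)} = \frac{V}{G}$ ($Q{\left(V,G \right)} = \frac{2 V}{2 G} = 2 V \frac{1}{2 G} = \frac{V}{G}$)
$u{\left(j \right)} = \frac{1}{27 + 2 j \left(-100 + j\right)}$ ($u{\left(j \right)} = \frac{1}{2 j \left(-100 + j\right) + 27} = \frac{1}{27 + 2 j \left(-100 + j\right)}$)
$\frac{5625}{u{\left(Q{\left(-10,5 \right)} \right)}} = \frac{5625}{\frac{1}{27 - 200 \left(- \frac{10}{5}\right) + 2 \left(- \frac{10}{5}\right)^{2}}} = \frac{5625}{\frac{1}{27 - 200 \left(\left(-10\right) \frac{1}{5}\right) + 2 \left(\left(-10\right) \frac{1}{5}\right)^{2}}} = \frac{5625}{\frac{1}{27 - -400 + 2 \left(-2\right)^{2}}} = \frac{5625}{\frac{1}{27 + 400 + 2 \cdot 4}} = \frac{5625}{\frac{1}{27 + 400 + 8}} = \frac{5625}{\frac{1}{435}} = 5625 \frac{1}{\frac{1}{435}} = 5625 \cdot 435 = 2446875$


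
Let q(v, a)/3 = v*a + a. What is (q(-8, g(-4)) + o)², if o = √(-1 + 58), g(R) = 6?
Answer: (-126 + √57)² ≈ 14030.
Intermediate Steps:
q(v, a) = 3*a + 3*a*v (q(v, a) = 3*(v*a + a) = 3*(a*v + a) = 3*(a + a*v) = 3*a + 3*a*v)
o = √57 ≈ 7.5498
(q(-8, g(-4)) + o)² = (3*6*(1 - 8) + √57)² = (3*6*(-7) + √57)² = (-126 + √57)²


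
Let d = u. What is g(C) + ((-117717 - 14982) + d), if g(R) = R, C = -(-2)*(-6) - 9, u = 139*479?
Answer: -66139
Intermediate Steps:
u = 66581
d = 66581
C = -21 (C = -2*6 - 9 = -12 - 9 = -21)
g(C) + ((-117717 - 14982) + d) = -21 + ((-117717 - 14982) + 66581) = -21 + (-132699 + 66581) = -21 - 66118 = -66139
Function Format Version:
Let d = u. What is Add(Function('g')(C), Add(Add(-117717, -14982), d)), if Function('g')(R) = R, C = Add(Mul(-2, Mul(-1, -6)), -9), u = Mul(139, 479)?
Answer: -66139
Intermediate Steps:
u = 66581
d = 66581
C = -21 (C = Add(Mul(-2, 6), -9) = Add(-12, -9) = -21)
Add(Function('g')(C), Add(Add(-117717, -14982), d)) = Add(-21, Add(Add(-117717, -14982), 66581)) = Add(-21, Add(-132699, 66581)) = Add(-21, -66118) = -66139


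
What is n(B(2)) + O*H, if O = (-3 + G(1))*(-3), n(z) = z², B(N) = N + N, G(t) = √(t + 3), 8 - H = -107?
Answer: 361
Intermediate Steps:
H = 115 (H = 8 - 1*(-107) = 8 + 107 = 115)
G(t) = √(3 + t)
B(N) = 2*N
O = 3 (O = (-3 + √(3 + 1))*(-3) = (-3 + √4)*(-3) = (-3 + 2)*(-3) = -1*(-3) = 3)
n(B(2)) + O*H = (2*2)² + 3*115 = 4² + 345 = 16 + 345 = 361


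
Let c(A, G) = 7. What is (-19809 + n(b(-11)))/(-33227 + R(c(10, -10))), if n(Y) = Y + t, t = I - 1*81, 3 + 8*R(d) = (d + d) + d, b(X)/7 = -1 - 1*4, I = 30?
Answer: 79580/132899 ≈ 0.59880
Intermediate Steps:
b(X) = -35 (b(X) = 7*(-1 - 1*4) = 7*(-1 - 4) = 7*(-5) = -35)
R(d) = -3/8 + 3*d/8 (R(d) = -3/8 + ((d + d) + d)/8 = -3/8 + (2*d + d)/8 = -3/8 + (3*d)/8 = -3/8 + 3*d/8)
t = -51 (t = 30 - 1*81 = 30 - 81 = -51)
n(Y) = -51 + Y (n(Y) = Y - 51 = -51 + Y)
(-19809 + n(b(-11)))/(-33227 + R(c(10, -10))) = (-19809 + (-51 - 35))/(-33227 + (-3/8 + (3/8)*7)) = (-19809 - 86)/(-33227 + (-3/8 + 21/8)) = -19895/(-33227 + 9/4) = -19895/(-132899/4) = -19895*(-4/132899) = 79580/132899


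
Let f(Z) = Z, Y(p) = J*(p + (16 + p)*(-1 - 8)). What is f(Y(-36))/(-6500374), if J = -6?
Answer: 432/3250187 ≈ 0.00013292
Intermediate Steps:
Y(p) = 864 + 48*p (Y(p) = -6*(p + (16 + p)*(-1 - 8)) = -6*(p + (16 + p)*(-9)) = -6*(p + (-144 - 9*p)) = -6*(-144 - 8*p) = 864 + 48*p)
f(Y(-36))/(-6500374) = (864 + 48*(-36))/(-6500374) = (864 - 1728)*(-1/6500374) = -864*(-1/6500374) = 432/3250187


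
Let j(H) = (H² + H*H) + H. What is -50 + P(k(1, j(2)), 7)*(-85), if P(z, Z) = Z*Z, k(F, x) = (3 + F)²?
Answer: -4215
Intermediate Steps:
j(H) = H + 2*H² (j(H) = (H² + H²) + H = 2*H² + H = H + 2*H²)
P(z, Z) = Z²
-50 + P(k(1, j(2)), 7)*(-85) = -50 + 7²*(-85) = -50 + 49*(-85) = -50 - 4165 = -4215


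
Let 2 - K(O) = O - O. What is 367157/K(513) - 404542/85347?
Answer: 31334939395/170694 ≈ 1.8357e+5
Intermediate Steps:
K(O) = 2 (K(O) = 2 - (O - O) = 2 - 1*0 = 2 + 0 = 2)
367157/K(513) - 404542/85347 = 367157/2 - 404542/85347 = 31334939395/170694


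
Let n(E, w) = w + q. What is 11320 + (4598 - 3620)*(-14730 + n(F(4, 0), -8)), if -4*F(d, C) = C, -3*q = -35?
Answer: -14391034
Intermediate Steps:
q = 35/3 (q = -⅓*(-35) = 35/3 ≈ 11.667)
F(d, C) = -C/4
n(E, w) = 35/3 + w (n(E, w) = w + 35/3 = 35/3 + w)
11320 + (4598 - 3620)*(-14730 + n(F(4, 0), -8)) = 11320 + (4598 - 3620)*(-14730 + (35/3 - 8)) = 11320 + 978*(-14730 + 11/3) = 11320 + 978*(-44179/3) = 11320 - 14402354 = -14391034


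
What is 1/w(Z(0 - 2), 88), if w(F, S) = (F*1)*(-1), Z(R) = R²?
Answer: -¼ ≈ -0.25000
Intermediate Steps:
w(F, S) = -F (w(F, S) = F*(-1) = -F)
1/w(Z(0 - 2), 88) = 1/(-(0 - 2)²) = 1/(-1*(-2)²) = 1/(-1*4) = 1/(-4) = -¼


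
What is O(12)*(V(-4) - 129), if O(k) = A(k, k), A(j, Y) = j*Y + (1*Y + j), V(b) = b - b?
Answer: -21672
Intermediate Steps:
V(b) = 0
A(j, Y) = Y + j + Y*j (A(j, Y) = Y*j + (Y + j) = Y + j + Y*j)
O(k) = k**2 + 2*k (O(k) = k + k + k*k = k + k + k**2 = k**2 + 2*k)
O(12)*(V(-4) - 129) = (12*(2 + 12))*(0 - 129) = (12*14)*(-129) = 168*(-129) = -21672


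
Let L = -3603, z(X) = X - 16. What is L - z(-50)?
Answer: -3537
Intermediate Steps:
z(X) = -16 + X
L - z(-50) = -3603 - (-16 - 50) = -3603 - 1*(-66) = -3603 + 66 = -3537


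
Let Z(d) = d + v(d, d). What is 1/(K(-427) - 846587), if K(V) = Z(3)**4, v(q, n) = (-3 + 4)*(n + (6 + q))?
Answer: -1/795962 ≈ -1.2563e-6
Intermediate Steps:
v(q, n) = 6 + n + q (v(q, n) = 1*(6 + n + q) = 6 + n + q)
Z(d) = 6 + 3*d (Z(d) = d + (6 + d + d) = d + (6 + 2*d) = 6 + 3*d)
K(V) = 50625 (K(V) = (6 + 3*3)**4 = (6 + 9)**4 = 15**4 = 50625)
1/(K(-427) - 846587) = 1/(50625 - 846587) = 1/(-795962) = -1/795962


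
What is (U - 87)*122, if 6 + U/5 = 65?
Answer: 25376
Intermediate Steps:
U = 295 (U = -30 + 5*65 = -30 + 325 = 295)
(U - 87)*122 = (295 - 87)*122 = 208*122 = 25376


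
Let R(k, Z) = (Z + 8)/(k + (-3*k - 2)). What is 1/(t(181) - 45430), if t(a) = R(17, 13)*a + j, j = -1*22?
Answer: -12/546691 ≈ -2.1950e-5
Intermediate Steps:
R(k, Z) = (8 + Z)/(-2 - 2*k) (R(k, Z) = (8 + Z)/(k + (-2 - 3*k)) = (8 + Z)/(-2 - 2*k))
j = -22
t(a) = -22 - 7*a/12 (t(a) = ((-8 - 1*13)/(2*(1 + 17)))*a - 22 = ((½)*(-8 - 13)/18)*a - 22 = ((½)*(1/18)*(-21))*a - 22 = -7*a/12 - 22 = -22 - 7*a/12)
1/(t(181) - 45430) = 1/((-22 - 7/12*181) - 45430) = 1/((-22 - 1267/12) - 45430) = 1/(-1531/12 - 45430) = 1/(-546691/12) = -12/546691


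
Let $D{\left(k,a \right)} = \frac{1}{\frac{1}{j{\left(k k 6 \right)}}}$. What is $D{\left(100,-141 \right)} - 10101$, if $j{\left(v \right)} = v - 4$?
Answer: $49895$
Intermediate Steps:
$j{\left(v \right)} = -4 + v$ ($j{\left(v \right)} = v - 4 = -4 + v$)
$D{\left(k,a \right)} = -4 + 6 k^{2}$ ($D{\left(k,a \right)} = \frac{1}{\frac{1}{-4 + k k 6}} = \frac{1}{\frac{1}{-4 + k^{2} \cdot 6}} = \frac{1}{\frac{1}{-4 + 6 k^{2}}} = -4 + 6 k^{2}$)
$D{\left(100,-141 \right)} - 10101 = \left(-4 + 6 \cdot 100^{2}\right) - 10101 = \left(-4 + 6 \cdot 10000\right) - 10101 = \left(-4 + 60000\right) - 10101 = 59996 - 10101 = 49895$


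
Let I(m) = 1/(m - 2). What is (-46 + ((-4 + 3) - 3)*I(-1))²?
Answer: 17956/9 ≈ 1995.1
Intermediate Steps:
I(m) = 1/(-2 + m)
(-46 + ((-4 + 3) - 3)*I(-1))² = (-46 + ((-4 + 3) - 3)/(-2 - 1))² = (-46 + (-1 - 3)/(-3))² = (-46 - 4*(-⅓))² = (-46 + 4/3)² = (-134/3)² = 17956/9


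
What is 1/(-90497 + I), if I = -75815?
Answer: -1/166312 ≈ -6.0128e-6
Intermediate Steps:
1/(-90497 + I) = 1/(-90497 - 75815) = 1/(-166312) = -1/166312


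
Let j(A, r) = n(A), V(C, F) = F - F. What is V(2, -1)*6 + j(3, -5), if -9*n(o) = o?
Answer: -⅓ ≈ -0.33333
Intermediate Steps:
n(o) = -o/9
V(C, F) = 0
j(A, r) = -A/9
V(2, -1)*6 + j(3, -5) = 0*6 - ⅑*3 = 0 - ⅓ = -⅓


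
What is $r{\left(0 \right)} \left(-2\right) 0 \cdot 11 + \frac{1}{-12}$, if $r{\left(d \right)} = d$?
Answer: $- \frac{1}{12} \approx -0.083333$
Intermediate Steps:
$r{\left(0 \right)} \left(-2\right) 0 \cdot 11 + \frac{1}{-12} = 0 \left(-2\right) 0 \cdot 11 + \frac{1}{-12} = 0 \cdot 0 \cdot 11 - \frac{1}{12} = 0 \cdot 11 - \frac{1}{12} = 0 - \frac{1}{12} = - \frac{1}{12}$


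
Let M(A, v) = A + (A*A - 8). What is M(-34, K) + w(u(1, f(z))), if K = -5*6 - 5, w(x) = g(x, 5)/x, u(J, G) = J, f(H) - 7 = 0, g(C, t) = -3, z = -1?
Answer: 1111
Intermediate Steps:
f(H) = 7 (f(H) = 7 + 0 = 7)
w(x) = -3/x
K = -35 (K = -30 - 5 = -35)
M(A, v) = -8 + A + A² (M(A, v) = A + (A² - 8) = A + (-8 + A²) = -8 + A + A²)
M(-34, K) + w(u(1, f(z))) = (-8 - 34 + (-34)²) - 3/1 = (-8 - 34 + 1156) - 3*1 = 1114 - 3 = 1111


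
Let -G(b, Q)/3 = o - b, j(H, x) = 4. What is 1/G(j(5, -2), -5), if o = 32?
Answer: -1/84 ≈ -0.011905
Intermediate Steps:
G(b, Q) = -96 + 3*b (G(b, Q) = -3*(32 - b) = -96 + 3*b)
1/G(j(5, -2), -5) = 1/(-96 + 3*4) = 1/(-96 + 12) = 1/(-84) = -1/84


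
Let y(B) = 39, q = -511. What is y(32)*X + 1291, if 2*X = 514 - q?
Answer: 42557/2 ≈ 21279.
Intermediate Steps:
X = 1025/2 (X = (514 - 1*(-511))/2 = (514 + 511)/2 = (½)*1025 = 1025/2 ≈ 512.50)
y(32)*X + 1291 = 39*(1025/2) + 1291 = 39975/2 + 1291 = 42557/2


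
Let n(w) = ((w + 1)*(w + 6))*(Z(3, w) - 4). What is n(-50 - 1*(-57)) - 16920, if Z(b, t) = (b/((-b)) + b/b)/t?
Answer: -17336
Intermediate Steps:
Z(b, t) = 0 (Z(b, t) = (b*(-1/b) + 1)/t = (-1 + 1)/t = 0/t = 0)
n(w) = -4*(1 + w)*(6 + w) (n(w) = ((w + 1)*(w + 6))*(0 - 4) = ((1 + w)*(6 + w))*(-4) = -4*(1 + w)*(6 + w))
n(-50 - 1*(-57)) - 16920 = (-24 - 28*(-50 - 1*(-57)) - 4*(-50 - 1*(-57))²) - 16920 = (-24 - 28*(-50 + 57) - 4*(-50 + 57)²) - 16920 = (-24 - 28*7 - 4*7²) - 16920 = (-24 - 196 - 4*49) - 16920 = (-24 - 196 - 196) - 16920 = -416 - 16920 = -17336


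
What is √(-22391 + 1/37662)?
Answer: I*√31759981991742/37662 ≈ 149.64*I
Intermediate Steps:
√(-22391 + 1/37662) = √(-843289841/37662) = I*√31759981991742/37662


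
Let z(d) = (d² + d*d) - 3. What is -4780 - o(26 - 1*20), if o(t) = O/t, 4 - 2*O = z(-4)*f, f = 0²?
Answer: -14341/3 ≈ -4780.3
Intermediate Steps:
f = 0
z(d) = -3 + 2*d² (z(d) = (d² + d²) - 3 = 2*d² - 3 = -3 + 2*d²)
O = 2 (O = 2 - (-3 + 2*(-4)²)*0/2 = 2 - (-3 + 2*16)*0/2 = 2 - (-3 + 32)*0/2 = 2 - 29*0/2 = 2 - ½*0 = 2 + 0 = 2)
o(t) = 2/t
-4780 - o(26 - 1*20) = -4780 - 2/(26 - 1*20) = -4780 - 2/(26 - 20) = -4780 - 2/6 = -4780 - 1*⅓ = -4780 - ⅓ = -14341/3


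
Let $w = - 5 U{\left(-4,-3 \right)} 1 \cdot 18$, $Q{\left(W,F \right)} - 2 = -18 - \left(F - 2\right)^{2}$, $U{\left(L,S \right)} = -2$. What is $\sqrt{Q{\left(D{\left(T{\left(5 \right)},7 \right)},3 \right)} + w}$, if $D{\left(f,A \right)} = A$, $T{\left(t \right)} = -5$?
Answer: $\sqrt{163} \approx 12.767$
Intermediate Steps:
$Q{\left(W,F \right)} = -16 - \left(-2 + F\right)^{2}$ ($Q{\left(W,F \right)} = 2 - \left(18 + \left(F - 2\right)^{2}\right) = 2 - \left(18 + \left(-2 + F\right)^{2}\right) = -16 - \left(-2 + F\right)^{2}$)
$w = 180$ ($w = \left(-5\right) \left(-2\right) 1 \cdot 18 = 10 \cdot 1 \cdot 18 = 10 \cdot 18 = 180$)
$\sqrt{Q{\left(D{\left(T{\left(5 \right)},7 \right)},3 \right)} + w} = \sqrt{\left(-16 - \left(-2 + 3\right)^{2}\right) + 180} = \sqrt{\left(-16 - 1^{2}\right) + 180} = \sqrt{\left(-16 - 1\right) + 180} = \sqrt{-17 + 180} = \sqrt{163}$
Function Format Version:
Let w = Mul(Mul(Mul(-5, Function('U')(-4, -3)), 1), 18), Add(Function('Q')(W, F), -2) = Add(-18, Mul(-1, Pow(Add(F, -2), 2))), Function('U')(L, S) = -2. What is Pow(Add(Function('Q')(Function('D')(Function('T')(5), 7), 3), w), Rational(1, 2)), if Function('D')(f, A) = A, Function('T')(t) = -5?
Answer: Pow(163, Rational(1, 2)) ≈ 12.767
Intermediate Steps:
Function('Q')(W, F) = Add(-16, Mul(-1, Pow(Add(-2, F), 2))) (Function('Q')(W, F) = Add(2, Add(-18, Mul(-1, Pow(Add(F, -2), 2)))) = Add(2, Add(-18, Mul(-1, Pow(Add(-2, F), 2)))) = Add(-16, Mul(-1, Pow(Add(-2, F), 2))))
w = 180 (w = Mul(Mul(Mul(-5, -2), 1), 18) = Mul(Mul(10, 1), 18) = Mul(10, 18) = 180)
Pow(Add(Function('Q')(Function('D')(Function('T')(5), 7), 3), w), Rational(1, 2)) = Pow(Add(Add(-16, Mul(-1, Pow(Add(-2, 3), 2))), 180), Rational(1, 2)) = Pow(Add(Add(-16, Mul(-1, Pow(1, 2))), 180), Rational(1, 2)) = Pow(Add(Add(-16, Mul(-1, 1)), 180), Rational(1, 2)) = Pow(Add(Add(-16, -1), 180), Rational(1, 2)) = Pow(Add(-17, 180), Rational(1, 2)) = Pow(163, Rational(1, 2))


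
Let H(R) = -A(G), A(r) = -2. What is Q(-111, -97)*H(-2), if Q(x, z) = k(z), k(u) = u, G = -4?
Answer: -194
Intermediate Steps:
H(R) = 2 (H(R) = -1*(-2) = 2)
Q(x, z) = z
Q(-111, -97)*H(-2) = -97*2 = -194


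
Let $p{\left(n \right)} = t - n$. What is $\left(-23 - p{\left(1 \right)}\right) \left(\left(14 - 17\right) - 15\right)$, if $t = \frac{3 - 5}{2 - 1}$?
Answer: $360$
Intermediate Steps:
$t = -2$ ($t = - \frac{2}{1} = \left(-2\right) 1 = -2$)
$p{\left(n \right)} = -2 - n$
$\left(-23 - p{\left(1 \right)}\right) \left(\left(14 - 17\right) - 15\right) = \left(-23 - \left(-2 - 1\right)\right) \left(\left(14 - 17\right) - 15\right) = \left(-23 - \left(-2 - 1\right)\right) \left(-3 - 15\right) = \left(-23 - -3\right) \left(-18\right) = \left(-23 + 3\right) \left(-18\right) = \left(-20\right) \left(-18\right) = 360$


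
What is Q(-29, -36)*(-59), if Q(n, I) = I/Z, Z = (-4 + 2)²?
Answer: 531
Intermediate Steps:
Z = 4 (Z = (-2)² = 4)
Q(n, I) = I/4
Q(-29, -36)*(-59) = ((¼)*(-36))*(-59) = -9*(-59) = 531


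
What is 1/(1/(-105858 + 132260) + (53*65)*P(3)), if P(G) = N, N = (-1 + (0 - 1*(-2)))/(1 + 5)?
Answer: 39603/22738724 ≈ 0.0017417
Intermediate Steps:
N = ⅙ (N = (-1 + (0 + 2))/6 = (-1 + 2)*(⅙) = 1*(⅙) = ⅙ ≈ 0.16667)
P(G) = ⅙
1/(1/(-105858 + 132260) + (53*65)*P(3)) = 1/(1/(-105858 + 132260) + (53*65)*(⅙)) = 1/(1/26402 + 3445*(⅙)) = 1/(1/26402 + 3445/6) = 1/(22738724/39603) = 39603/22738724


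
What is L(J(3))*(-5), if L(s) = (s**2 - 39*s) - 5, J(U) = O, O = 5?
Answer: 875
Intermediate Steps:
J(U) = 5
L(s) = -5 + s**2 - 39*s
L(J(3))*(-5) = (-5 + 5**2 - 39*5)*(-5) = (-5 + 25 - 195)*(-5) = -175*(-5) = 875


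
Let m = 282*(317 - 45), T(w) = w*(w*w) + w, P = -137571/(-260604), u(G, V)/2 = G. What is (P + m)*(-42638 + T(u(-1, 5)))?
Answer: -23680902373666/7239 ≈ -3.2713e+9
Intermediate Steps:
u(G, V) = 2*G
P = 45857/86868 (P = -137571*(-1/260604) = 45857/86868 ≈ 0.52789)
T(w) = w + w³ (T(w) = w*w² + w = w³ + w = w + w³)
m = 76704 (m = 282*272 = 76704)
(P + m)*(-42638 + T(u(-1, 5))) = (45857/86868 + 76704)*(-42638 + (2*(-1) + (2*(-1))³)) = 6663168929*(-42638 + (-2 + (-2)³))/86868 = 6663168929*(-42638 + (-2 - 8))/86868 = 6663168929*(-42638 - 10)/86868 = (6663168929/86868)*(-42648) = -23680902373666/7239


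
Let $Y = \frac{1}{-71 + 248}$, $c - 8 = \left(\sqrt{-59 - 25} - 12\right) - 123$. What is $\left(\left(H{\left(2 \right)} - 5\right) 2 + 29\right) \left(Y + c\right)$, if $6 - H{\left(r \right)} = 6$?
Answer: $- \frac{427082}{177} + 38 i \sqrt{21} \approx -2412.9 + 174.14 i$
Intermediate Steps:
$H{\left(r \right)} = 0$ ($H{\left(r \right)} = 6 - 6 = 0$)
$c = -127 + 2 i \sqrt{21}$ ($c = 8 - \left(135 - \sqrt{-59 - 25}\right) = 8 - \left(135 - 2 i \sqrt{21}\right) = -127 + 2 i \sqrt{21} \approx -127.0 + 9.1651 i$)
$Y = \frac{1}{177} \approx 0.0056497$
$\left(\left(H{\left(2 \right)} - 5\right) 2 + 29\right) \left(Y + c\right) = \left(\left(0 - 5\right) 2 + 29\right) \left(\frac{1}{177} - \left(127 - 2 i \sqrt{21}\right)\right) = \left(\left(-5\right) 2 + 29\right) \left(- \frac{22478}{177} + 2 i \sqrt{21}\right) = \left(-10 + 29\right) \left(- \frac{22478}{177} + 2 i \sqrt{21}\right) = 19 \left(- \frac{22478}{177} + 2 i \sqrt{21}\right) = - \frac{427082}{177} + 38 i \sqrt{21}$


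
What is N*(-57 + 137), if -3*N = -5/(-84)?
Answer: -100/63 ≈ -1.5873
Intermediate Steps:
N = -5/252 (N = -(-5)/(3*(-84)) = -(-5)*(-1)/(3*84) = -⅓*5/84 = -5/252 ≈ -0.019841)
N*(-57 + 137) = -5*(-57 + 137)/252 = -5/252*80 = -100/63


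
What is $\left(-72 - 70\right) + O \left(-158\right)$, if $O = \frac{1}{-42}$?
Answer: $- \frac{2903}{21} \approx -138.24$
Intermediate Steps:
$O = - \frac{1}{42} \approx -0.02381$
$\left(-72 - 70\right) + O \left(-158\right) = \left(-72 - 70\right) - - \frac{79}{21} = -142 + \frac{79}{21} = - \frac{2903}{21}$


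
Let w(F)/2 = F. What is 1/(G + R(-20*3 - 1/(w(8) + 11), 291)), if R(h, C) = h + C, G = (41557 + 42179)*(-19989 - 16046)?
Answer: -27/81470516284 ≈ -3.3141e-10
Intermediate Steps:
w(F) = 2*F
G = -3017426760 (G = 83736*(-36035) = -3017426760)
R(h, C) = C + h
1/(G + R(-20*3 - 1/(w(8) + 11), 291)) = 1/(-3017426760 + (291 + (-20*3 - 1/(2*8 + 11)))) = 1/(-3017426760 + (291 + (-60 - 1/(16 + 11)))) = 1/(-3017426760 + (291 + (-60 - 1/27))) = 1/(-3017426760 + (291 - 1621/27)) = 1/(-3017426760 + 6236/27) = 1/(-81470516284/27) = -27/81470516284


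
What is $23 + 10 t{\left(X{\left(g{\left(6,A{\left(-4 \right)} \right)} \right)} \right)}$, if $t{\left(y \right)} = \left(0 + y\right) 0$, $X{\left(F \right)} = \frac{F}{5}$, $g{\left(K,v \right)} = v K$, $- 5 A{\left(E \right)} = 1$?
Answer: $23$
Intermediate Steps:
$A{\left(E \right)} = - \frac{1}{5}$ ($A{\left(E \right)} = \left(- \frac{1}{5}\right) 1 = - \frac{1}{5}$)
$g{\left(K,v \right)} = K v$
$X{\left(F \right)} = \frac{F}{5}$ ($X{\left(F \right)} = F \frac{1}{5} = \frac{F}{5}$)
$t{\left(y \right)} = 0$ ($t{\left(y \right)} = y 0 = 0$)
$23 + 10 t{\left(X{\left(g{\left(6,A{\left(-4 \right)} \right)} \right)} \right)} = 23 + 10 \cdot 0 = 23 + 0 = 23$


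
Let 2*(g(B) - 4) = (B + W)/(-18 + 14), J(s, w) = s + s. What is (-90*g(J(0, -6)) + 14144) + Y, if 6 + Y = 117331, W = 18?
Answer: 262623/2 ≈ 1.3131e+5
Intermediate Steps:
J(s, w) = 2*s
Y = 117325 (Y = -6 + 117331 = 117325)
g(B) = 7/4 - B/8 (g(B) = 4 + ((B + 18)/(-18 + 14))/2 = 4 + ((18 + B)/(-4))/2 = 4 + ((18 + B)*(-¼))/2 = 4 + (-9/2 - B/4)/2 = 4 + (-9/4 - B/8) = 7/4 - B/8)
(-90*g(J(0, -6)) + 14144) + Y = (-90*(7/4 - 0/4) + 14144) + 117325 = (-90*(7/4 - ⅛*0) + 14144) + 117325 = (-90*(7/4 + 0) + 14144) + 117325 = (-90*7/4 + 14144) + 117325 = (-315/2 + 14144) + 117325 = 27973/2 + 117325 = 262623/2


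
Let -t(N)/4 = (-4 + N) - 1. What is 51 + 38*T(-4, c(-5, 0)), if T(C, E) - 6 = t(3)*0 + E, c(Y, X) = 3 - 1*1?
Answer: 355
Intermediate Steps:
t(N) = 20 - 4*N (t(N) = -4*((-4 + N) - 1) = -4*(-5 + N) = 20 - 4*N)
c(Y, X) = 2 (c(Y, X) = 3 - 1 = 2)
T(C, E) = 6 + E (T(C, E) = 6 + ((20 - 4*3)*0 + E) = 6 + ((20 - 12)*0 + E) = 6 + (8*0 + E) = 6 + (0 + E) = 6 + E)
51 + 38*T(-4, c(-5, 0)) = 51 + 38*(6 + 2) = 51 + 38*8 = 51 + 304 = 355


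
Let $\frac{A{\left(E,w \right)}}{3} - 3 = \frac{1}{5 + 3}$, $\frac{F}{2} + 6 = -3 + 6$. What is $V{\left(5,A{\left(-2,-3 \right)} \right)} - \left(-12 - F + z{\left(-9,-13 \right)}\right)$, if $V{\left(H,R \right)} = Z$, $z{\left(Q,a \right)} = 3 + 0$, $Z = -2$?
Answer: $1$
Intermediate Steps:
$F = -6$ ($F = -12 + 2 \left(-3 + 6\right) = -12 + 2 \cdot 3 = -12 + 6 = -6$)
$A{\left(E,w \right)} = \frac{75}{8}$ ($A{\left(E,w \right)} = 9 + \frac{3}{5 + 3} = 9 + \frac{3}{8} = \frac{75}{8}$)
$z{\left(Q,a \right)} = 3$
$V{\left(H,R \right)} = -2$
$V{\left(5,A{\left(-2,-3 \right)} \right)} - \left(-12 - F + z{\left(-9,-13 \right)}\right) = -2 - -3 = -2 + \left(\left(-6 + 12\right) - 3\right) = -2 + \left(6 - 3\right) = -2 + 3 = 1$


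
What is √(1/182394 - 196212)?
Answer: I*√725277409686182/60798 ≈ 442.96*I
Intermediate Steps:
√(1/182394 - 196212) = √(-35787891527/182394) = I*√725277409686182/60798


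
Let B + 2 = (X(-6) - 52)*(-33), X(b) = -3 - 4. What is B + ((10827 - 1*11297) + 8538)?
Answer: 10013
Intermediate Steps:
X(b) = -7
B = 1945 (B = -2 + (-7 - 52)*(-33) = -2 - 59*(-33) = -2 + 1947 = 1945)
B + ((10827 - 1*11297) + 8538) = 1945 + ((10827 - 1*11297) + 8538) = 1945 + ((10827 - 11297) + 8538) = 1945 + (-470 + 8538) = 1945 + 8068 = 10013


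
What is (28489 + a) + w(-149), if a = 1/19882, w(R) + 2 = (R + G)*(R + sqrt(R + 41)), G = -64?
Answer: 1197373569/19882 - 1278*I*sqrt(3) ≈ 60224.0 - 2213.6*I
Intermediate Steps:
w(R) = -2 + (-64 + R)*(R + sqrt(41 + R)) (w(R) = -2 + (R - 64)*(R + sqrt(R + 41)) = -2 + (-64 + R)*(R + sqrt(41 + R)))
a = 1/19882 ≈ 5.0297e-5
(28489 + a) + w(-149) = (28489 + 1/19882) + (-2 + (-149)**2 - 64*(-149) - 64*sqrt(41 - 149) - 149*sqrt(41 - 149)) = 566418299/19882 + (-2 + 22201 + 9536 - 384*I*sqrt(3) - 894*I*sqrt(3)) = 566418299/19882 + (31735 - 1278*I*sqrt(3)) = 1197373569/19882 - 1278*I*sqrt(3)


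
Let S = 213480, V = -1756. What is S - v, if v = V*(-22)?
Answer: 174848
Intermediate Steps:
v = 38632 (v = -1756*(-22) = 38632)
S - v = 213480 - 1*38632 = 213480 - 38632 = 174848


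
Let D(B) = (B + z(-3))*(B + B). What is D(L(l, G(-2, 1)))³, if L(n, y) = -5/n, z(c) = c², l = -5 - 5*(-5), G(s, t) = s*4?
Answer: -42875/512 ≈ -83.740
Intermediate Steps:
G(s, t) = 4*s
l = 20 (l = -5 + 25 = 20)
D(B) = 2*B*(9 + B) (D(B) = (B + (-3)²)*(B + B) = (B + 9)*(2*B) = (9 + B)*(2*B) = 2*B*(9 + B))
D(L(l, G(-2, 1)))³ = (2*(-5/20)*(9 - 5/20))³ = (2*(-5*1/20)*(9 - 5*1/20))³ = (2*(-¼)*(9 - ¼))³ = (2*(-¼)*(35/4))³ = (-35/8)³ = -42875/512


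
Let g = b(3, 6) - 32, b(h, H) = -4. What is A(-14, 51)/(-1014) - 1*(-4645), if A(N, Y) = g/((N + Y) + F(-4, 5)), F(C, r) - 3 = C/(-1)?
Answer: 17270113/3718 ≈ 4645.0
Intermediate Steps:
F(C, r) = 3 - C (F(C, r) = 3 + C/(-1) = 3 + C*(-1) = 3 - C)
g = -36 (g = -4 - 32 = -36)
A(N, Y) = -36/(7 + N + Y) (A(N, Y) = -36/((N + Y) + (3 - 1*(-4))) = -36/((N + Y) + (3 + 4)) = -36/((N + Y) + 7) = -36/(7 + N + Y))
A(-14, 51)/(-1014) - 1*(-4645) = -36/(7 - 14 + 51)/(-1014) - 1*(-4645) = -36/44*(-1/1014) + 4645 = -36*1/44*(-1/1014) + 4645 = -9/11*(-1/1014) + 4645 = 3/3718 + 4645 = 17270113/3718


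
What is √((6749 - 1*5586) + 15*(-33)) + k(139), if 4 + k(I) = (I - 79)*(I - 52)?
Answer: 5216 + 2*√167 ≈ 5241.8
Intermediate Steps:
k(I) = -4 + (-79 + I)*(-52 + I) (k(I) = -4 + (I - 79)*(I - 52) = -4 + (-79 + I)*(-52 + I))
√((6749 - 1*5586) + 15*(-33)) + k(139) = √((6749 - 1*5586) + 15*(-33)) + (4104 + 139² - 131*139) = √((6749 - 5586) - 495) + (4104 + 19321 - 18209) = √(1163 - 495) + 5216 = √668 + 5216 = 2*√167 + 5216 = 5216 + 2*√167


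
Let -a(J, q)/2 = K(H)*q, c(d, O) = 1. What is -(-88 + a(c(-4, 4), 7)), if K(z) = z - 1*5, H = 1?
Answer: 32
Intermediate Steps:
K(z) = -5 + z (K(z) = z - 5 = -5 + z)
a(J, q) = 8*q (a(J, q) = -2*(-5 + 1)*q = -(-8)*q = 8*q)
-(-88 + a(c(-4, 4), 7)) = -(-88 + 8*7) = -(-88 + 56) = -1*(-32) = 32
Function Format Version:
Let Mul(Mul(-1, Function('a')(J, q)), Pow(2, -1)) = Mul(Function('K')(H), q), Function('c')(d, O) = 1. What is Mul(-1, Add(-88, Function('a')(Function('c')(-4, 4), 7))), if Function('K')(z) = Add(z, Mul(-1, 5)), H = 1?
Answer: 32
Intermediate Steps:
Function('K')(z) = Add(-5, z) (Function('K')(z) = Add(z, -5) = Add(-5, z))
Function('a')(J, q) = Mul(8, q) (Function('a')(J, q) = Mul(-2, Mul(Add(-5, 1), q)) = Mul(-2, Mul(-4, q)) = Mul(8, q))
Mul(-1, Add(-88, Function('a')(Function('c')(-4, 4), 7))) = Mul(-1, Add(-88, Mul(8, 7))) = Mul(-1, Add(-88, 56)) = Mul(-1, -32) = 32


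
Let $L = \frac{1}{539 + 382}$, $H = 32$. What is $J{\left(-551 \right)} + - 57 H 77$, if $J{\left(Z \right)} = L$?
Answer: $- \frac{129352607}{921} \approx -1.4045 \cdot 10^{5}$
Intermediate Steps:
$L = \frac{1}{921} \approx 0.0010858$
$J{\left(Z \right)} = \frac{1}{921}$
$J{\left(-551 \right)} + - 57 H 77 = \frac{1}{921} + \left(-57\right) 32 \cdot 77 = \frac{1}{921} - 140448 = - \frac{129352607}{921}$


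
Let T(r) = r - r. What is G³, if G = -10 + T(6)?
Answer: -1000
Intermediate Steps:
T(r) = 0
G = -10 (G = -10 + 0 = -10)
G³ = (-10)³ = -1000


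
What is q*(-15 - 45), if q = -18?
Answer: 1080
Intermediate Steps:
q*(-15 - 45) = -18*(-15 - 45) = -18*(-60) = 1080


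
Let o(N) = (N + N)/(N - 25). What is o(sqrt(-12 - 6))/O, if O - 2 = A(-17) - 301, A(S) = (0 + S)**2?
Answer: -18/3215 + 15*I*sqrt(2)/643 ≈ -0.0055988 + 0.032991*I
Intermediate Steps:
o(N) = 2*N/(-25 + N) (o(N) = (2*N)/(-25 + N) = 2*N/(-25 + N))
A(S) = S**2
O = -10 (O = 2 + ((-17)**2 - 301) = 2 + (289 - 301) = 2 - 12 = -10)
o(sqrt(-12 - 6))/O = (2*sqrt(-12 - 6)/(-25 + sqrt(-12 - 6)))/(-10) = (2*sqrt(-18)/(-25 + sqrt(-18)))*(-1/10) = (2*(3*I*sqrt(2))/(-25 + 3*I*sqrt(2)))*(-1/10) = (6*I*sqrt(2)/(-25 + 3*I*sqrt(2)))*(-1/10) = -3*I*sqrt(2)/(5*(-25 + 3*I*sqrt(2)))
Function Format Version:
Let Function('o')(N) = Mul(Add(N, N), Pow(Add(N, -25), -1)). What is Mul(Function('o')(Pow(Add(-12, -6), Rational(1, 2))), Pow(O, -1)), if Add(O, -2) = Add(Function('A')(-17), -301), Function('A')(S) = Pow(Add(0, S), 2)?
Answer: Add(Rational(-18, 3215), Mul(Rational(15, 643), I, Pow(2, Rational(1, 2)))) ≈ Add(-0.0055988, Mul(0.032991, I))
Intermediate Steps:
Function('o')(N) = Mul(2, N, Pow(Add(-25, N), -1)) (Function('o')(N) = Mul(Mul(2, N), Pow(Add(-25, N), -1)) = Mul(2, N, Pow(Add(-25, N), -1)))
Function('A')(S) = Pow(S, 2)
O = -10 (O = Add(2, Add(Pow(-17, 2), -301)) = Add(2, Add(289, -301)) = Add(2, -12) = -10)
Mul(Function('o')(Pow(Add(-12, -6), Rational(1, 2))), Pow(O, -1)) = Mul(Mul(2, Pow(Add(-12, -6), Rational(1, 2)), Pow(Add(-25, Pow(Add(-12, -6), Rational(1, 2))), -1)), Pow(-10, -1)) = Mul(Mul(2, Pow(-18, Rational(1, 2)), Pow(Add(-25, Pow(-18, Rational(1, 2))), -1)), Rational(-1, 10)) = Mul(Mul(2, Mul(3, I, Pow(2, Rational(1, 2))), Pow(Add(-25, Mul(3, I, Pow(2, Rational(1, 2)))), -1)), Rational(-1, 10)) = Mul(Mul(6, I, Pow(2, Rational(1, 2)), Pow(Add(-25, Mul(3, I, Pow(2, Rational(1, 2)))), -1)), Rational(-1, 10)) = Mul(Rational(-3, 5), I, Pow(2, Rational(1, 2)), Pow(Add(-25, Mul(3, I, Pow(2, Rational(1, 2)))), -1))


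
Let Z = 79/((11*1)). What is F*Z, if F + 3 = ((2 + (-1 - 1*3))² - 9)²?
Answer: 158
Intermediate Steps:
Z = 79/11 ≈ 7.1818
F = 22 (F = -3 + ((2 + (-1 - 1*3))² - 9)² = -3 + ((2 + (-1 - 3))² - 9)² = -3 + ((2 - 4)² - 9)² = -3 + ((-2)² - 9)² = -3 + (4 - 9)² = -3 + (-5)² = -3 + 25 = 22)
F*Z = 22*(79/11) = 158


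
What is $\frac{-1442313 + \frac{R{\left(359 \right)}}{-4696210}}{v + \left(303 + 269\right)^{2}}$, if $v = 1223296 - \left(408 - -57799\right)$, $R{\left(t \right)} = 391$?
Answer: $- \frac{6773404734121}{7008027385330} \approx -0.96652$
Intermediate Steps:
$v = 1165089$ ($v = 1223296 - \left(408 + 57799\right) = 1223296 - 58207 = 1165089$)
$\frac{-1442313 + \frac{R{\left(359 \right)}}{-4696210}}{v + \left(303 + 269\right)^{2}} = \frac{-1442313 + \frac{391}{-4696210}}{1165089 + \left(303 + 269\right)^{2}} = \frac{-1442313 + 391 \left(- \frac{1}{4696210}\right)}{1165089 + 572^{2}} = \frac{-1442313 - \frac{391}{4696210}}{1165089 + 327184} = - \frac{6773404734121}{4696210 \cdot 1492273} = \left(- \frac{6773404734121}{4696210}\right) \frac{1}{1492273} = - \frac{6773404734121}{7008027385330}$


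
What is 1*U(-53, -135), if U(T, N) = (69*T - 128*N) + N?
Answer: 13488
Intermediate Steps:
U(T, N) = -127*N + 69*T (U(T, N) = (-128*N + 69*T) + N = -127*N + 69*T)
1*U(-53, -135) = 1*(-127*(-135) + 69*(-53)) = 1*(17145 - 3657) = 1*13488 = 13488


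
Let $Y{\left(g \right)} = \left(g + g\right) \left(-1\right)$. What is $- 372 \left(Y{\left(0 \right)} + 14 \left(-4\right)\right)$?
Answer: $20832$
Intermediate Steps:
$Y{\left(g \right)} = - 2 g$ ($Y{\left(g \right)} = 2 g \left(-1\right) = - 2 g$)
$- 372 \left(Y{\left(0 \right)} + 14 \left(-4\right)\right) = - 372 \left(\left(-2\right) 0 + 14 \left(-4\right)\right) = - 372 \left(0 - 56\right) = \left(-372\right) \left(-56\right) = 20832$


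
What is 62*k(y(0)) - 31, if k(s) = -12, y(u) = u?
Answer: -775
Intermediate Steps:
62*k(y(0)) - 31 = 62*(-12) - 31 = -744 - 31 = -775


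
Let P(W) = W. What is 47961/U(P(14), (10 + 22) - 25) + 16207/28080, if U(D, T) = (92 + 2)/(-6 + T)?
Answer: 674134169/1319760 ≈ 510.80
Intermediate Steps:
U(D, T) = 94/(-6 + T)
47961/U(P(14), (10 + 22) - 25) + 16207/28080 = 47961/((94/(-6 + ((10 + 22) - 25)))) + 16207/28080 = 47961/((94/(-6 + (32 - 25)))) + 16207*(1/28080) = 47961/((94/(-6 + 7))) + 16207/28080 = 47961/((94/1)) + 16207/28080 = 47961/((94*1)) + 16207/28080 = 47961/94 + 16207/28080 = 674134169/1319760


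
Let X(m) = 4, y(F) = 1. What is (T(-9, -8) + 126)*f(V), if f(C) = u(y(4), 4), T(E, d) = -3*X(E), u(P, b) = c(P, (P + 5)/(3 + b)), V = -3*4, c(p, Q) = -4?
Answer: -456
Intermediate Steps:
V = -12
u(P, b) = -4
T(E, d) = -12 (T(E, d) = -3*4 = -12)
f(C) = -4
(T(-9, -8) + 126)*f(V) = (-12 + 126)*(-4) = 114*(-4) = -456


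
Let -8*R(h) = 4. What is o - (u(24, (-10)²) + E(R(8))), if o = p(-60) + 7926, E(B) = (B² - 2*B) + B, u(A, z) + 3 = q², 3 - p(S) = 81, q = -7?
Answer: 31205/4 ≈ 7801.3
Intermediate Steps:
p(S) = -78 (p(S) = 3 - 1*81 = 3 - 81 = -78)
R(h) = -½ (R(h) = -⅛*4 = -½)
u(A, z) = 46 (u(A, z) = -3 + (-7)² = -3 + 49 = 46)
E(B) = B² - B
o = 7848 (o = -78 + 7926 = 7848)
o - (u(24, (-10)²) + E(R(8))) = 7848 - (46 - (-1 - ½)/2) = 7848 - (46 - ½*(-3/2)) = 7848 - (46 + ¾) = 7848 - 1*187/4 = 7848 - 187/4 = 31205/4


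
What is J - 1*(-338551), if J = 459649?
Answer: 798200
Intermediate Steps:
J - 1*(-338551) = 459649 - 1*(-338551) = 459649 + 338551 = 798200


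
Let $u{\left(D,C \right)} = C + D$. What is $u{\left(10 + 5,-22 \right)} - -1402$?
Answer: $1395$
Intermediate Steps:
$u{\left(10 + 5,-22 \right)} - -1402 = \left(-22 + \left(10 + 5\right)\right) - -1402 = \left(-22 + 15\right) + 1402 = -7 + 1402 = 1395$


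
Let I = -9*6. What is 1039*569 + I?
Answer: 591137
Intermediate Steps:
I = -54
1039*569 + I = 1039*569 - 54 = 591191 - 54 = 591137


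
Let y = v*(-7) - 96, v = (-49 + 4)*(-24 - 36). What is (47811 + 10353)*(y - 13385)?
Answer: -1883408484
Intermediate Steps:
v = 2700 (v = -45*(-60) = 2700)
y = -18996 (y = 2700*(-7) - 96 = -18900 - 96 = -18996)
(47811 + 10353)*(y - 13385) = (47811 + 10353)*(-18996 - 13385) = 58164*(-32381) = -1883408484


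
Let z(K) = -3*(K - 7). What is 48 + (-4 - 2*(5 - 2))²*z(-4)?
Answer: 3348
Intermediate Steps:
z(K) = 21 - 3*K (z(K) = -3*(-7 + K) = 21 - 3*K)
48 + (-4 - 2*(5 - 2))²*z(-4) = 48 + (-4 - 2*(5 - 2))²*(21 - 3*(-4)) = 48 + (-4 - 2*3)²*(21 + 12) = 48 + (-4 - 6)²*33 = 48 + (-10)²*33 = 48 + 100*33 = 48 + 3300 = 3348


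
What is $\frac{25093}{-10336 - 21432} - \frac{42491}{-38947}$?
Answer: $\frac{372557017}{1237268296} \approx 0.30111$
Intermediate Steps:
$\frac{25093}{-10336 - 21432} - \frac{42491}{-38947} = \frac{25093}{-10336 - 21432} - - \frac{42491}{38947} = \frac{25093}{-31768} + \frac{42491}{38947} = 25093 \left(- \frac{1}{31768}\right) + \frac{42491}{38947} = - \frac{25093}{31768} + \frac{42491}{38947} = \frac{372557017}{1237268296}$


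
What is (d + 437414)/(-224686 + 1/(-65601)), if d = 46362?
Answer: -31736189376/14739626287 ≈ -2.1531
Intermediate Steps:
(d + 437414)/(-224686 + 1/(-65601)) = (46362 + 437414)/(-224686 + 1/(-65601)) = 483776/(-224686 - 1/65601) = 483776/(-14739626287/65601) = 483776*(-65601/14739626287) = -31736189376/14739626287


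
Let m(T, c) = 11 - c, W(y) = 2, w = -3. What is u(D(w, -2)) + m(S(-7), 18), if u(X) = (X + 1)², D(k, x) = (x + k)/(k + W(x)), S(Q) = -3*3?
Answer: 29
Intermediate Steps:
S(Q) = -9
D(k, x) = (k + x)/(2 + k) (D(k, x) = (x + k)/(k + 2) = (k + x)/(2 + k))
u(X) = (1 + X)²
u(D(w, -2)) + m(S(-7), 18) = (1 + (-3 - 2)/(2 - 3))² + (11 - 1*18) = (1 - 5/(-1))² + (11 - 18) = (1 - 1*(-5))² - 7 = (1 + 5)² - 7 = 6² - 7 = 36 - 7 = 29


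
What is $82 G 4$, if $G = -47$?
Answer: $-15416$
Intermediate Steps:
$82 G 4 = 82 \left(-47\right) 4 = \left(-3854\right) 4 = -15416$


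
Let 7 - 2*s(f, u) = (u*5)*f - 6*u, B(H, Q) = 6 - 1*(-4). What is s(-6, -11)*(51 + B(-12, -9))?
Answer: -23729/2 ≈ -11865.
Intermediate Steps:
B(H, Q) = 10 (B(H, Q) = 6 + 4 = 10)
s(f, u) = 7/2 + 3*u - 5*f*u/2 (s(f, u) = 7/2 - ((u*5)*f - 6*u)/2 = 7/2 - ((5*u)*f - 6*u)/2 = 7/2 - (5*f*u - 6*u)/2 = 7/2 - (-6*u + 5*f*u)/2 = 7/2 + (3*u - 5*f*u/2) = 7/2 + 3*u - 5*f*u/2)
s(-6, -11)*(51 + B(-12, -9)) = (7/2 + 3*(-11) - 5/2*(-6)*(-11))*(51 + 10) = (7/2 - 33 - 165)*61 = -389/2*61 = -23729/2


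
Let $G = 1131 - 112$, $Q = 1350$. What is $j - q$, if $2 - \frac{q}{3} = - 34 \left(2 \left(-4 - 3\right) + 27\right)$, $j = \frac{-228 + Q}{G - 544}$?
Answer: $- \frac{631578}{475} \approx -1329.6$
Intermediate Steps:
$G = 1019$ ($G = 1131 - 112 = 1019$)
$j = \frac{1122}{475}$ ($j = \frac{-228 + 1350}{1019 - 544} = \frac{1122}{475} \approx 2.3621$)
$q = 1332$ ($q = 6 - 3 \left(- 34 \left(2 \left(-4 - 3\right) + 27\right)\right) = 6 - 3 \left(- 34 \left(2 \left(-7\right) + 27\right)\right) = 6 - 3 \left(- 34 \left(-14 + 27\right)\right) = 6 - 3 \left(\left(-34\right) 13\right) = 6 - -1326 = 6 + 1326 = 1332$)
$j - q = \frac{1122}{475} - 1332 = - \frac{631578}{475}$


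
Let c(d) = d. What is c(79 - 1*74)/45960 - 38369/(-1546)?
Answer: 176344697/7105416 ≈ 24.818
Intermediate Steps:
c(79 - 1*74)/45960 - 38369/(-1546) = (79 - 1*74)/45960 - 38369/(-1546) = (79 - 74)*(1/45960) - 38369*(-1/1546) = 5*(1/45960) + 38369/1546 = 1/9192 + 38369/1546 = 176344697/7105416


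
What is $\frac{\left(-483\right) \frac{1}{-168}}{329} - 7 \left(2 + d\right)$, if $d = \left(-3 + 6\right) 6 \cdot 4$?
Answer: $- \frac{1363353}{2632} \approx -517.99$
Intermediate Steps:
$d = 72$ ($d = 3 \cdot 6 \cdot 4 = 18 \cdot 4 = 72$)
$\frac{\left(-483\right) \frac{1}{-168}}{329} - 7 \left(2 + d\right) = \frac{\left(-483\right) \frac{1}{-168}}{329} - 7 \left(2 + 72\right) = \left(-483\right) \left(- \frac{1}{168}\right) \frac{1}{329} - 518 = \frac{23}{8} \cdot \frac{1}{329} - 518 = \frac{23}{2632} - 518 = - \frac{1363353}{2632}$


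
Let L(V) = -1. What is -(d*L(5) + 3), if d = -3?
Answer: -6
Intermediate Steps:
-(d*L(5) + 3) = -(-3*(-1) + 3) = -(3 + 3) = -1*6 = -6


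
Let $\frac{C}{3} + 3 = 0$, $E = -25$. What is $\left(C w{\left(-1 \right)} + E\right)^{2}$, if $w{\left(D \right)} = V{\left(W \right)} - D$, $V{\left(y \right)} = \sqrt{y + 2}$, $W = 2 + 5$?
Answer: $3721$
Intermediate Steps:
$W = 7$
$C = -9$ ($C = -9 + 3 \cdot 0 = -9 + 0 = -9$)
$V{\left(y \right)} = \sqrt{2 + y}$
$w{\left(D \right)} = 3 - D$ ($w{\left(D \right)} = \sqrt{2 + 7} - D = \sqrt{9} - D = 3 - D$)
$\left(C w{\left(-1 \right)} + E\right)^{2} = \left(- 9 \left(3 - -1\right) - 25\right)^{2} = \left(- 9 \left(3 + 1\right) - 25\right)^{2} = \left(\left(-9\right) 4 - 25\right)^{2} = \left(-36 - 25\right)^{2} = \left(-61\right)^{2} = 3721$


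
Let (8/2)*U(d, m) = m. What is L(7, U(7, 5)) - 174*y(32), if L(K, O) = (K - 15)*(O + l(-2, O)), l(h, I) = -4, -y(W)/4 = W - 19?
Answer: 9070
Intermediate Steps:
U(d, m) = m/4
y(W) = 76 - 4*W (y(W) = -4*(W - 19) = -4*(-19 + W) = 76 - 4*W)
L(K, O) = (-15 + K)*(-4 + O) (L(K, O) = (K - 15)*(O - 4) = (-15 + K)*(-4 + O))
L(7, U(7, 5)) - 174*y(32) = (60 - 15*5/4 - 4*7 + 7*((¼)*5)) - 174*(76 - 4*32) = (60 - 15*5/4 - 28 + 7*(5/4)) - 174*(76 - 128) = (60 - 75/4 - 28 + 35/4) - 174*(-52) = 22 + 9048 = 9070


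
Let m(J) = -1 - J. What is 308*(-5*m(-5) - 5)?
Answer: -7700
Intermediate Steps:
308*(-5*m(-5) - 5) = 308*(-5*(-1 - 1*(-5)) - 5) = 308*(-5*(-1 + 5) - 5) = 308*(-5*4 - 5) = 308*(-20 - 5) = 308*(-25) = -7700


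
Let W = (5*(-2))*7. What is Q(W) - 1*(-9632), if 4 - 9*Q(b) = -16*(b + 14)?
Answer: 85796/9 ≈ 9532.9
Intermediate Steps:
W = -70 (W = -10*7 = -70)
Q(b) = 76/3 + 16*b/9 (Q(b) = 4/9 - (-16)*(b + 14)/9 = 4/9 - (-16)*(14 + b)/9 = 4/9 - (-224 - 16*b)/9 = 4/9 + (224/9 + 16*b/9) = 76/3 + 16*b/9)
Q(W) - 1*(-9632) = (76/3 + (16/9)*(-70)) - 1*(-9632) = (76/3 - 1120/9) + 9632 = -892/9 + 9632 = 85796/9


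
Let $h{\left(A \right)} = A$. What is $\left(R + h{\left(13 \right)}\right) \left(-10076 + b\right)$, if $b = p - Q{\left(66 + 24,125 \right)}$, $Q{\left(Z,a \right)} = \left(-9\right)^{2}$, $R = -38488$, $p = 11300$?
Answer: $-43976925$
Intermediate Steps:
$Q{\left(Z,a \right)} = 81$
$b = 11219$ ($b = 11300 - 81 = 11219$)
$\left(R + h{\left(13 \right)}\right) \left(-10076 + b\right) = \left(-38488 + 13\right) \left(-10076 + 11219\right) = \left(-38475\right) 1143 = -43976925$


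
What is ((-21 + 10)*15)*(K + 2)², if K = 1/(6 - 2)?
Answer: -13365/16 ≈ -835.31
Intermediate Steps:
K = ¼ (K = 1/4 = ¼ ≈ 0.25000)
((-21 + 10)*15)*(K + 2)² = ((-21 + 10)*15)*(¼ + 2)² = (-11*15)*(9/4)² = -165*81/16 = -13365/16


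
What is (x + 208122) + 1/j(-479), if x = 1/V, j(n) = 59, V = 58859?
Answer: 722741374000/3472681 ≈ 2.0812e+5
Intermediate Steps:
x = 1/58859 ≈ 1.6990e-5
(x + 208122) + 1/j(-479) = (1/58859 + 208122) + 1/59 = 12249852799/58859 + 1/59 = 722741374000/3472681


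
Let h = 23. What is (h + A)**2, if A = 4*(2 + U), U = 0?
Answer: 961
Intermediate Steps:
A = 8 (A = 4*(2 + 0) = 4*2 = 8)
(h + A)**2 = (23 + 8)**2 = 31**2 = 961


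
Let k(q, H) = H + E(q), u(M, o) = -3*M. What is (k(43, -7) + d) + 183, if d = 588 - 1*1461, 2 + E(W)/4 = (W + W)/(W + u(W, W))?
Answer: -709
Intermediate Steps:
E(W) = -12 (E(W) = -8 + 4*((W + W)/(W - 3*W)) = -8 + 4*((2*W)/((-2*W))) = -8 + 4*((2*W)*(-1/(2*W))) = -8 + 4*(-1) = -8 - 4 = -12)
d = -873 (d = 588 - 1461 = -873)
k(q, H) = -12 + H (k(q, H) = H - 12 = -12 + H)
(k(43, -7) + d) + 183 = ((-12 - 7) - 873) + 183 = (-19 - 873) + 183 = -892 + 183 = -709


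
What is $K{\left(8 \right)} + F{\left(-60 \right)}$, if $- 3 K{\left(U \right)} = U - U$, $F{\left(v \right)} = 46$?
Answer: $46$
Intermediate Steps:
$K{\left(U \right)} = 0$ ($K{\left(U \right)} = - \frac{U - U}{3} = \left(- \frac{1}{3}\right) 0 = 0$)
$K{\left(8 \right)} + F{\left(-60 \right)} = 0 + 46 = 46$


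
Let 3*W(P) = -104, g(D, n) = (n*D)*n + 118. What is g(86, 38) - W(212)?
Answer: 373010/3 ≈ 1.2434e+5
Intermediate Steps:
g(D, n) = 118 + D*n² (g(D, n) = (D*n)*n + 118 = D*n² + 118 = 118 + D*n²)
W(P) = -104/3 (W(P) = (⅓)*(-104) = -104/3)
g(86, 38) - W(212) = (118 + 86*38²) - 1*(-104/3) = (118 + 86*1444) + 104/3 = (118 + 124184) + 104/3 = 124302 + 104/3 = 373010/3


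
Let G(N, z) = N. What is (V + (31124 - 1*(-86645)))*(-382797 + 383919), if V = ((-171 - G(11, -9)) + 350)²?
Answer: 163804146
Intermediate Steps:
V = 28224 (V = ((-171 - 1*11) + 350)² = ((-171 - 11) + 350)² = (-182 + 350)² = 168² = 28224)
(V + (31124 - 1*(-86645)))*(-382797 + 383919) = (28224 + (31124 - 1*(-86645)))*(-382797 + 383919) = (28224 + (31124 + 86645))*1122 = (28224 + 117769)*1122 = 145993*1122 = 163804146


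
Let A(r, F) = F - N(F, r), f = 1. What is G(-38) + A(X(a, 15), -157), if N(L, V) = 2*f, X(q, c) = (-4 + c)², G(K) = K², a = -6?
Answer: 1285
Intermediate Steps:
N(L, V) = 2 (N(L, V) = 2*1 = 2)
A(r, F) = -2 + F (A(r, F) = F - 1*2 = F - 2 = -2 + F)
G(-38) + A(X(a, 15), -157) = (-38)² + (-2 - 157) = 1444 - 159 = 1285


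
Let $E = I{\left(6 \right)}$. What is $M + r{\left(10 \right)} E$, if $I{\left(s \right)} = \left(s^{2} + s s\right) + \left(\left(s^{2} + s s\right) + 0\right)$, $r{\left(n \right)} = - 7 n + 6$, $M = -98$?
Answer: $-9314$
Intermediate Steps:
$r{\left(n \right)} = 6 - 7 n$
$I{\left(s \right)} = 4 s^{2}$ ($I{\left(s \right)} = \left(s^{2} + s^{2}\right) + \left(\left(s^{2} + s^{2}\right) + 0\right) = 2 s^{2} + \left(2 s^{2} + 0\right) = 2 s^{2} + 2 s^{2} = 4 s^{2}$)
$E = 144$ ($E = 4 \cdot 6^{2} = 4 \cdot 36 = 144$)
$M + r{\left(10 \right)} E = -98 + \left(6 - 70\right) 144 = -98 - 9216 = -9314$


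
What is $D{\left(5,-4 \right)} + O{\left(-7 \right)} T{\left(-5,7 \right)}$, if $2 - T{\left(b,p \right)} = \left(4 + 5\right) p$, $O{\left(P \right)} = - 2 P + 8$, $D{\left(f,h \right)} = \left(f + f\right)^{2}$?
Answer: $-1242$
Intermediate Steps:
$D{\left(f,h \right)} = 4 f^{2}$ ($D{\left(f,h \right)} = \left(2 f\right)^{2} = 4 f^{2}$)
$O{\left(P \right)} = 8 - 2 P$
$T{\left(b,p \right)} = 2 - 9 p$ ($T{\left(b,p \right)} = 2 - \left(4 + 5\right) p = 2 - 9 p$)
$D{\left(5,-4 \right)} + O{\left(-7 \right)} T{\left(-5,7 \right)} = 4 \cdot 5^{2} + \left(8 - -14\right) \left(2 - 63\right) = 4 \cdot 25 + \left(8 + 14\right) \left(2 - 63\right) = 100 + 22 \left(-61\right) = 100 - 1342 = -1242$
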